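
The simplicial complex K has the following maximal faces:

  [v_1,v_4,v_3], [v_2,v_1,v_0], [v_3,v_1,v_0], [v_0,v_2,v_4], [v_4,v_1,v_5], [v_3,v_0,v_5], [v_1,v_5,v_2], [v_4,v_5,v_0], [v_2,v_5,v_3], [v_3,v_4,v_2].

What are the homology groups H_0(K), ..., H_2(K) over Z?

K has 6 vertices, 15 edges, 10 triangles.
rank ∂_0 = 0, rank ∂_1 = 5 ⇒ b_0 = 6 − 0 − 5 = 1; all invariant factors of ∂_1 are 1 so no torsion. So H_0 = Z.
rank ∂_1 = 5, rank ∂_2 = 10 ⇒ b_1 = 15 − 5 − 10 = 0; ∂_2 has invariant factor(s) [2] giving torsion. So H_1 = Z/2Z.
rank ∂_2 = 10, rank ∂_3 = 0 ⇒ b_2 = 10 − 10 − 0 = 0. So H_2 = 0.

H_0 = Z,  H_1 = Z/2Z,  H_2 = 0.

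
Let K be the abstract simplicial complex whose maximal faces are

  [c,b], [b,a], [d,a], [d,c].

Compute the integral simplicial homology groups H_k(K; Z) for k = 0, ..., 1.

H_0 = Z,  H_1 = Z.

Fix the vertex order a < b < c < d and write every simplex with vertices in increasing order. Then dim K = 1 and the simplices of K are:

  0-simplices (4): a, b, c, d
  1-simplices (4): ab, ad, bc, cd

Hence C_0 ≅ Z^4, C_1 ≅ Z^4.

The boundary map ∂_1: C_1 → C_0 maps an edge to its endpoints' difference, ∂[p,q] = q − p.
The 4×4 boundary matrix has rank 3 and Smith normal form diag(1,1,1).

From H_k ≅ ker(∂_k) / im(∂_{k+1}) we obtain:

  H_0: rank C_0 − rank ∂_1 = 4 − 3 = 1, and the invariant factors of ∂_1 are all 1, so H_0 = Z.
  H_1: rank ker ∂_1 − rank ∂_2 = (4 − 3) − 0 = 1, and there is no ∂_2, so H_1 = Z.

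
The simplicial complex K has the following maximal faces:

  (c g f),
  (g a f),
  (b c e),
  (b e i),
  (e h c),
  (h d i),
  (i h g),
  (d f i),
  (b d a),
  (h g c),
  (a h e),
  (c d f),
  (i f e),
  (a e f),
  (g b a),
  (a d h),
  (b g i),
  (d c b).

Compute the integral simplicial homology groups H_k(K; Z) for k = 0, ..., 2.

Order the vertices as a < b < c < d < e < f < g < h < i. Listing each simplex with vertices in this order, K has dimension 2 with simplices:

  0-simplices (9): a, b, c, d, e, f, g, h, i
  1-simplices (27): ab, ad, ae, af, ag, ah, bc, bd, be, bg, bi, cd, ce, cf, cg, ch, df, dh, di, ef, eh, ei, fg, fi, gh, gi, hi
  2-simplices (18): abd, abg, adh, aef, aeh, afg, bcd, bce, bei, bgi, cdf, ceh, cfg, cgh, dfi, dhi, efi, ghi

giving chain groups C_0 ≅ Z^9, C_1 ≅ Z^27, C_2 ≅ Z^18.

The boundary map ∂_1: C_1 → C_0 is given by ∂[p,q] = [q] − [p].
The 9×27 boundary matrix has rank 8 and Smith normal form diag(1,1,1,1,1,1,1,1).

The boundary map ∂_2: C_2 → C_1 maps a triangle to the signed sum of its edges. For instance
  ∂ceh = eh − ch + ce,
  ∂cdf = df − cf + cd.
The resulting 27×18 matrix has rank 17, and its Smith normal form has invariant factors (1,1,1,1,1,1,1,1,1,1,1,1,1,1,1,1,1).

Reading off H_k = ker ∂_k / im ∂_{k+1}:

  H_0: rank C_0 − rank ∂_1 = 9 − 8 = 1, and the invariant factors of ∂_1 are all 1, so H_0 = Z.
  H_1: rank ker ∂_1 − rank ∂_2 = (27 − 8) − 17 = 2, and the invariant factors of ∂_2 are all 1, so H_1 = Z^2.
  H_2: rank ker ∂_2 − rank ∂_3 = (18 − 17) − 0 = 1, and there is no ∂_3, so H_2 = Z.

H_0 ≅ Z,  H_1 ≅ Z^2,  H_2 ≅ Z.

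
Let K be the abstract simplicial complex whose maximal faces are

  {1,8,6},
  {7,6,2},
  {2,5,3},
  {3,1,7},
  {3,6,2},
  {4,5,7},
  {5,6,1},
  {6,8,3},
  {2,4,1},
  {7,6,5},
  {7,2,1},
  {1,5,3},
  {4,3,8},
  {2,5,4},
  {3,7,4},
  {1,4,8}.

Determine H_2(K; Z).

Order the vertices as 1 < 2 < 3 < 4 < 5 < 6 < 7 < 8. Listing each simplex with vertices in this order, K has dimension 2 with simplices:

  0-simplices (8): [1], [2], [3], [4], [5], [6], [7], [8]
  1-simplices (24): (24 of them)
  2-simplices (16): [1,2,4], [1,2,7], [1,3,5], [1,3,7], [1,4,8], [1,5,6], [1,6,8], [2,3,5], [2,3,6], [2,4,5], [2,6,7], [3,4,7], [3,4,8], [3,6,8], [4,5,7], [5,6,7]

giving chain groups C_0 ≅ Z^8, C_1 ≅ Z^24, C_2 ≅ Z^16.

Boundary ∂_1: C_1 → C_0 sends each edge [p,q] (with p < q) to q − p. For instance
  ∂[2,3] = [3] − [2].
The 8×24 boundary matrix has rank 7 and Smith normal form diag(1,1,1,1,1,1,1).

The boundary map ∂_2: C_2 → C_1 maps a triangle to the signed sum of its edges. For instance
  ∂[1,3,7] = [3,7] − [1,7] + [1,3],
  ∂[3,4,8] = [4,8] − [3,8] + [3,4].
This gives a 24×16 integer matrix of rank 15; reducing to Smith normal form yields diagonal entries (1,1,1,1,1,1,1,1,1,1,1,1,1,1,1).

Now H_k = ker ∂_k / im ∂_{k+1}, so:

  H_2: rank ker ∂_2 − rank ∂_3 = (16 − 15) − 0 = 1, and there is no ∂_3, so H_2 ≅ Z.

H_2 = Z.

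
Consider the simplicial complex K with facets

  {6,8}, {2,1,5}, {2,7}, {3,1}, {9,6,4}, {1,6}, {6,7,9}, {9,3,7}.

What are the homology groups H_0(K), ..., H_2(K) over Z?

We work with the vertex ordering 1 < 2 < 3 < 4 < 5 < 6 < 7 < 8 < 9. The simplices of K, each written with vertices in increasing order, are:

  0-simplices (9): [1], [2], [3], [4], [5], [6], [7], [8], [9]
  1-simplices (14): [1,2], [1,3], [1,5], [1,6], [2,5], [2,7], [3,7], [3,9], [4,6], [4,9], [6,7], [6,8], [6,9], [7,9]
  2-simplices (4): [1,2,5], [3,7,9], [4,6,9], [6,7,9]

giving chain groups C_0 ≅ Z^9, C_1 ≅ Z^14, C_2 ≅ Z^4.

∂_1: C_1 → C_0 is given by ∂[p,q] = [q] − [p].
The resulting 9×14 matrix has rank 8, and its Smith normal form has invariant factors (1,1,1,1,1,1,1,1).

Boundary ∂_2: C_2 → C_1 maps a triangle to the signed sum of its edges. For instance
  ∂[6,7,9] = [7,9] − [6,9] + [6,7],
  ∂[3,7,9] = [7,9] − [3,9] + [3,7].
The 14×4 boundary matrix has rank 4 and Smith normal form diag(1,1,1,1).

Now H_k = ker ∂_k / im ∂_{k+1}, so:

  H_0: rank C_0 − rank ∂_1 = 9 − 8 = 1, and the invariant factors of ∂_1 are all 1, so H_0 = Z.
  H_1: rank ker ∂_1 − rank ∂_2 = (14 − 8) − 4 = 2, and the invariant factors of ∂_2 are all 1, so H_1 = Z^2.
  H_2: rank ker ∂_2 − rank ∂_3 = (4 − 4) − 0 = 0, and there is no ∂_3, so H_2 = 0.

As a check, the Euler characteristic is 9 − 14 + 4 = -1, which agrees with 1 − 2 + 0 = -1.

H_0 = Z,  H_1 = Z^2,  H_2 = 0.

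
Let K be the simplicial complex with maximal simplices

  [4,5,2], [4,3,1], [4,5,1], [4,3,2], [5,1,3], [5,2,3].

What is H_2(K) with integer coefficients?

H_2 = Z.

We work with the vertex ordering 1 < 2 < 3 < 4 < 5. The simplices of K, each written with vertices in increasing order, are:

  0-simplices (5): [1], [2], [3], [4], [5]
  1-simplices (9): [1,3], [1,4], [1,5], [2,3], [2,4], [2,5], [3,4], [3,5], [4,5]
  2-simplices (6): [1,3,4], [1,3,5], [1,4,5], [2,3,4], [2,3,5], [2,4,5]

so the chain groups are C_0 ≅ Z^5, C_1 ≅ Z^9, C_2 ≅ Z^6.

∂_1: C_1 → C_0 sends each edge [p,q] (with p < q) to q − p. For instance
  ∂[2,4] = [4] − [2].
The 5×9 boundary matrix has rank 4 and Smith normal form diag(1,1,1,1).

Boundary ∂_2: C_2 → C_1 sends each 2-simplex [p,q,r] to [q,r] − [p,r] + [p,q]. For instance
  ∂[1,3,5] = [3,5] − [1,5] + [1,3],
  ∂[2,4,5] = [4,5] − [2,5] + [2,4].
The resulting 9×6 matrix has rank 5, and its Smith normal form has invariant factors (1,1,1,1,1).

Reading off H_k = ker ∂_k / im ∂_{k+1}:

  H_2: rank ker ∂_2 − rank ∂_3 = (6 − 5) − 0 = 1, and there is no ∂_3, so H_2 ≅ Z.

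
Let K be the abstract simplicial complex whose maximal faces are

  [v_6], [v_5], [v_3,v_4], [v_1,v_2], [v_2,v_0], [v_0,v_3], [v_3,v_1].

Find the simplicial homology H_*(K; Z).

H_0 ≅ Z^3,  H_1 ≅ Z.

We work with the vertex ordering v_0 < v_1 < v_2 < v_3 < v_4 < v_5 < v_6. The simplices of K, each written with vertices in increasing order, are:

  0-simplices (7): [v_0], [v_1], [v_2], [v_3], [v_4], [v_5], [v_6]
  1-simplices (5): [v_0,v_2], [v_0,v_3], [v_1,v_2], [v_1,v_3], [v_3,v_4]

Hence C_0 ≅ Z^7, C_1 ≅ Z^5.

The boundary map ∂_1: C_1 → C_0 sends each edge [p,q] (with p < q) to q − p.
The 7×5 boundary matrix has rank 4 and Smith normal form diag(1,1,1,1).

From H_k ≅ ker(∂_k) / im(∂_{k+1}) we obtain:

  H_0: rank C_0 − rank ∂_1 = 7 − 4 = 3, and the invariant factors of ∂_1 are all 1, so H_0 ≅ Z^3.
  H_1: rank ker ∂_1 − rank ∂_2 = (5 − 4) − 0 = 1, and there is no ∂_2, so H_1 ≅ Z.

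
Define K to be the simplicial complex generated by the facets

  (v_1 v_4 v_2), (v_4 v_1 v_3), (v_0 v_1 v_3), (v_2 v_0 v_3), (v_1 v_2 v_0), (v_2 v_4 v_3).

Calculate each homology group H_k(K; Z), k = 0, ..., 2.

Order the vertices as v_0 < v_1 < v_2 < v_3 < v_4. Listing each simplex with vertices in this order, K has dimension 2 with simplices:

  0-simplices (5): [v_0], [v_1], [v_2], [v_3], [v_4]
  1-simplices (9): [v_0,v_1], [v_0,v_2], [v_0,v_3], [v_1,v_2], [v_1,v_3], [v_1,v_4], [v_2,v_3], [v_2,v_4], [v_3,v_4]
  2-simplices (6): [v_0,v_1,v_2], [v_0,v_1,v_3], [v_0,v_2,v_3], [v_1,v_2,v_4], [v_1,v_3,v_4], [v_2,v_3,v_4]

Hence C_0 ≅ Z^5, C_1 ≅ Z^9, C_2 ≅ Z^6.

∂_1: C_1 → C_0 is given by ∂[p,q] = [q] − [p].
As a 5×9 matrix over Z this has rank 4, with invariant factors (1,1,1,1).

The boundary map ∂_2: C_2 → C_1 maps a triangle to the signed sum of its edges. For instance
  ∂[v_2,v_3,v_4] = [v_3,v_4] − [v_2,v_4] + [v_2,v_3],
  ∂[v_0,v_1,v_2] = [v_1,v_2] − [v_0,v_2] + [v_0,v_1].
The resulting 9×6 matrix has rank 5, and its Smith normal form has invariant factors (1,1,1,1,1).

Now H_k = ker ∂_k / im ∂_{k+1}, so:

  H_0: rank C_0 − rank ∂_1 = 5 − 4 = 1, and the invariant factors of ∂_1 are all 1, so H_0 = Z.
  H_1: rank ker ∂_1 − rank ∂_2 = (9 − 4) − 5 = 0, and the invariant factors of ∂_2 are all 1, so H_1 = 0.
  H_2: rank ker ∂_2 − rank ∂_3 = (6 − 5) − 0 = 1, and there is no ∂_3, so H_2 = Z.

(K is a triangulation of the 2-sphere S^2.)

H_0 = Z,  H_1 = 0,  H_2 = Z.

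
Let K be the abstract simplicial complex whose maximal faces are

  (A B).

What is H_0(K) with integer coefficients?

H_0 = Z.

Take the total order A < B on the vertex set. Then K (dimension 1) consists of the simplices:

  0-simplices (2): A, B
  1-simplices (1): AB

giving chain groups C_0 ≅ Z^2, C_1 ≅ Z^1.

∂_1: C_1 → C_0 is given by ∂[p,q] = [q] − [p].
As a 2×1 matrix over Z this has rank 1, with invariant factors (1).

Reading off H_k = ker ∂_k / im ∂_{k+1}:

  H_0: rank C_0 − rank ∂_1 = 2 − 1 = 1, and the invariant factors of ∂_1 are all 1, so H_0 ≅ Z.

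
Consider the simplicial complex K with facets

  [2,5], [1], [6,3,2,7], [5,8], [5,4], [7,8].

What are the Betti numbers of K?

Take the total order 1 < 2 < 3 < 4 < 5 < 6 < 7 < 8 on the vertex set. Then K (dimension 3) consists of the simplices:

  0-simplices (8): [1], [2], [3], [4], [5], [6], [7], [8]
  1-simplices (10): [2,3], [2,5], [2,6], [2,7], [3,6], [3,7], [4,5], [5,8], [6,7], [7,8]
  2-simplices (4): [2,3,6], [2,3,7], [2,6,7], [3,6,7]
  3-simplices (1): [2,3,6,7]

so the chain groups are C_0 ≅ Z^8, C_1 ≅ Z^10, C_2 ≅ Z^4, C_3 ≅ Z^1.

The boundary map ∂_1: C_1 → C_0 maps an edge to its endpoints' difference, ∂[p,q] = q − p.
As a 8×10 matrix over Z this has rank 6, with invariant factors (1,1,1,1,1,1).

Boundary ∂_2: C_2 → C_1 sends each 2-simplex [p,q,r] to [q,r] − [p,r] + [p,q]. For instance
  ∂[3,6,7] = [6,7] − [3,7] + [3,6],
  ∂[2,6,7] = [6,7] − [2,7] + [2,6].
The 10×4 boundary matrix has rank 3 and Smith normal form diag(1,1,1).

Boundary ∂_3: C_3 → C_2 sends each 3-simplex σ to the alternating sum Σ_i (−1)^i (σ with its i-th vertex removed). For instance
  ∂[2,3,6,7] = [3,6,7] − [2,6,7] + [2,3,7] − [2,3,6].
This gives a 4×1 integer matrix of rank 1; reducing to Smith normal form yields diagonal entries (1).

Now H_k = ker ∂_k / im ∂_{k+1}, so:

  H_0: rank C_0 − rank ∂_1 = 8 − 6 = 2, and the invariant factors of ∂_1 are all 1, so H_0 ≅ Z^2.
  H_1: rank ker ∂_1 − rank ∂_2 = (10 − 6) − 3 = 1, and the invariant factors of ∂_2 are all 1, so H_1 ≅ Z.
  H_2: rank ker ∂_2 − rank ∂_3 = (4 − 3) − 1 = 0, and the invariant factors of ∂_3 are all 1, so H_2 ≅ 0.
  H_3: rank ker ∂_3 − rank ∂_4 = (1 − 1) − 0 = 0, and there is no ∂_4, so H_3 ≅ 0.

Hence the Betti numbers are b_0 = 2, b_1 = 1, b_2 = 0, b_3 = 0.

b_0 = 2, b_1 = 1, b_2 = 0, b_3 = 0.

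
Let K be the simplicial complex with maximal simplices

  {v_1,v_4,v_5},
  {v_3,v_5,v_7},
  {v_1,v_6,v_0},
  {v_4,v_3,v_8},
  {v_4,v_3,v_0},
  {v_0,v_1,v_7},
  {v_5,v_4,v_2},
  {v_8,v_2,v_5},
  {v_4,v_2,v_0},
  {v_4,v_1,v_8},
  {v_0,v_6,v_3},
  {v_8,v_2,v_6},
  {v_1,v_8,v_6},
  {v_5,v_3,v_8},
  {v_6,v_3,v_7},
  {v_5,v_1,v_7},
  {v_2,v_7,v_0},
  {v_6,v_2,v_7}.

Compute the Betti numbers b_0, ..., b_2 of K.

b_0 = 1, b_1 = 1, b_2 = 0.

K has 9 vertices, 27 edges, 18 triangles.
rank ∂_0 = 0, rank ∂_1 = 8 ⇒ b_0 = 9 − 0 − 8 = 1; all invariant factors of ∂_1 are 1 so no torsion. So H_0 = Z.
rank ∂_1 = 8, rank ∂_2 = 18 ⇒ b_1 = 27 − 8 − 18 = 1; ∂_2 has invariant factor(s) [2] giving torsion. So H_1 = Z ⊕ Z_2.
rank ∂_2 = 18, rank ∂_3 = 0 ⇒ b_2 = 18 − 18 − 0 = 0. So H_2 = 0.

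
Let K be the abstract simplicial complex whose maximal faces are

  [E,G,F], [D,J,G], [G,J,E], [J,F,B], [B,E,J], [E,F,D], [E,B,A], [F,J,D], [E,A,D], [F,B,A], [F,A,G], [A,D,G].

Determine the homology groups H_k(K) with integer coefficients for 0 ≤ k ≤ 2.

H_0 ≅ Z,  H_1 ≅ Z/2,  H_2 = 0.

Take the total order A < B < D < E < F < G < J on the vertex set. Then K (dimension 2) consists of the simplices:

  0-simplices (7): A, B, D, E, F, G, J
  1-simplices (18): AB, AD, AE, AF, AG, BE, BF, BJ, DE, DF, DG, DJ, EF, EG, EJ, FG, FJ, GJ
  2-simplices (12): ABE, ABF, ADE, ADG, AFG, BEJ, BFJ, DEF, DFJ, DGJ, EFG, EGJ

so the chain groups are C_0 ≅ Z^7, C_1 ≅ Z^18, C_2 ≅ Z^12.

The boundary map ∂_1: C_1 → C_0 sends each edge [p,q] (with p < q) to q − p. For instance
  ∂DG = G − D.
This gives a 7×18 integer matrix of rank 6; reducing to Smith normal form yields diagonal entries (1,1,1,1,1,1).

The boundary map ∂_2: C_2 → C_1 maps a triangle to the signed sum of its edges. For instance
  ∂AFG = FG − AG + AF,
  ∂DFJ = FJ − DJ + DF.
The 18×12 boundary matrix has rank 12 and Smith normal form diag(1,1,1,1,1,1,1,1,1,1,1,2).

From H_k ≅ ker(∂_k) / im(∂_{k+1}) we obtain:

  H_0: rank C_0 − rank ∂_1 = 7 − 6 = 1, and the invariant factors of ∂_1 are all 1, so H_0 ≅ Z.
  H_1: rank ker ∂_1 − rank ∂_2 = (18 − 6) − 12 = 0, and ∂_2 has invariant factor 2 > 1, so H_1 ≅ Z/2.
  H_2: rank ker ∂_2 − rank ∂_3 = (12 − 12) − 0 = 0, and there is no ∂_3, so H_2 ≅ 0.

(K is a triangulation of the real projective plane RP^2.)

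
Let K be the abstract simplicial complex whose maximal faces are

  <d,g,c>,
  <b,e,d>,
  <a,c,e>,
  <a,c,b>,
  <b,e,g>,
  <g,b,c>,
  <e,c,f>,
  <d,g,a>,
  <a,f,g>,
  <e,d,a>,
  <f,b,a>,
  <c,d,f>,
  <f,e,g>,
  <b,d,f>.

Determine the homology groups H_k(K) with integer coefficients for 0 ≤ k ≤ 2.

Take the total order a < b < c < d < e < f < g on the vertex set. Then K (dimension 2) consists of the simplices:

  0-simplices (7): a, b, c, d, e, f, g
  1-simplices (21): ab, ac, ad, ae, af, ag, bc, bd, be, bf, bg, cd, ce, cf, cg, de, df, dg, ef, eg, fg
  2-simplices (14): abc, abf, ace, ade, adg, afg, bcg, bde, bdf, beg, cdf, cdg, cef, efg

Hence C_0 ≅ Z^7, C_1 ≅ Z^21, C_2 ≅ Z^14.

Boundary ∂_1: C_1 → C_0 is given by ∂[p,q] = [q] − [p]. For instance
  ∂bd = d − b.
The resulting 7×21 matrix has rank 6, and its Smith normal form has invariant factors (1,1,1,1,1,1).

∂_2: C_2 → C_1 sends each 2-simplex [p,q,r] to [q,r] − [p,r] + [p,q]. For instance
  ∂cdg = dg − cg + cd,
  ∂cdf = df − cf + cd.
The resulting 21×14 matrix has rank 13, and its Smith normal form has invariant factors (1,1,1,1,1,1,1,1,1,1,1,1,1).

Computing H_k = (kernel of ∂_k) / (image of ∂_{k+1}):

  H_0: rank C_0 − rank ∂_1 = 7 − 6 = 1, and the invariant factors of ∂_1 are all 1, so H_0 = Z.
  H_1: rank ker ∂_1 − rank ∂_2 = (21 − 6) − 13 = 2, and the invariant factors of ∂_2 are all 1, so H_1 = Z^2.
  H_2: rank ker ∂_2 − rank ∂_3 = (14 − 13) − 0 = 1, and there is no ∂_3, so H_2 = Z.

As a check, the Euler characteristic is 7 − 21 + 14 = 0, which agrees with 1 − 2 + 1 = 0.
(K is a triangulation of the torus T^2.)

H_0 = Z,  H_1 = Z^2,  H_2 = Z.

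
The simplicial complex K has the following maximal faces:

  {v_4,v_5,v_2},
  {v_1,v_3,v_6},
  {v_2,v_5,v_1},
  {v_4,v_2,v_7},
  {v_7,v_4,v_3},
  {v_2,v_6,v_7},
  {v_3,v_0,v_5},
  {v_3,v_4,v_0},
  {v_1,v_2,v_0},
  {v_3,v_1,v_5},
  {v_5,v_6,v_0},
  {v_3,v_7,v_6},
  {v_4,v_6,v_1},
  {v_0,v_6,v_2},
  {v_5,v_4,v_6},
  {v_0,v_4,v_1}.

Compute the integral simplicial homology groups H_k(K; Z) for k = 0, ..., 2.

Fix the vertex order v_0 < v_1 < v_2 < v_3 < v_4 < v_5 < v_6 < v_7 and write every simplex with vertices in increasing order. Then dim K = 2 and the simplices of K are:

  0-simplices (8): [v_0], [v_1], [v_2], [v_3], [v_4], [v_5], [v_6], [v_7]
  1-simplices (24): (24 of them)
  2-simplices (16): (16 of them)

giving chain groups C_0 ≅ Z^8, C_1 ≅ Z^24, C_2 ≅ Z^16.

Boundary ∂_1: C_1 → C_0 sends each edge [p,q] (with p < q) to q − p. For instance
  ∂[v_1,v_5] = [v_5] − [v_1].
The resulting 8×24 matrix has rank 7, and its Smith normal form has invariant factors (1,1,1,1,1,1,1).

∂_2: C_2 → C_1 maps a triangle to the signed sum of its edges. For instance
  ∂[v_0,v_1,v_2] = [v_1,v_2] − [v_0,v_2] + [v_0,v_1],
  ∂[v_1,v_3,v_6] = [v_3,v_6] − [v_1,v_6] + [v_1,v_3].
As a 24×16 matrix over Z this has rank 15, with invariant factors (1,1,1,1,1,1,1,1,1,1,1,1,1,1,1).

From H_k ≅ ker(∂_k) / im(∂_{k+1}) we obtain:

  H_0: rank C_0 − rank ∂_1 = 8 − 7 = 1, and the invariant factors of ∂_1 are all 1, so H_0 = Z.
  H_1: rank ker ∂_1 − rank ∂_2 = (24 − 7) − 15 = 2, and the invariant factors of ∂_2 are all 1, so H_1 = Z^2.
  H_2: rank ker ∂_2 − rank ∂_3 = (16 − 15) − 0 = 1, and there is no ∂_3, so H_2 = Z.

H_0 ≅ Z,  H_1 ≅ Z^2,  H_2 ≅ Z.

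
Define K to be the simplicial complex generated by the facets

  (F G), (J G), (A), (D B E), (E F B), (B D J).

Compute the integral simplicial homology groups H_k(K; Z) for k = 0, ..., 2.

H_0 = Z^2,  H_1 = Z,  H_2 = 0.

Fix the vertex order A < B < D < E < F < G < J and write every simplex with vertices in increasing order. Then dim K = 2 and the simplices of K are:

  0-simplices (7): A, B, D, E, F, G, J
  1-simplices (9): BD, BE, BF, BJ, DE, DJ, EF, FG, GJ
  2-simplices (3): BDE, BDJ, BEF

Hence C_0 ≅ Z^7, C_1 ≅ Z^9, C_2 ≅ Z^3.

∂_1: C_1 → C_0 maps an edge to its endpoints' difference, ∂[p,q] = q − p. For instance
  ∂GJ = J − G.
The resulting 7×9 matrix has rank 5, and its Smith normal form has invariant factors (1,1,1,1,1).

The boundary map ∂_2: C_2 → C_1 acts by ∂[p,q,r] = [q,r] − [p,r] + [p,q]. For instance
  ∂BDE = DE − BE + BD,
  ∂BDJ = DJ − BJ + BD.
The resulting 9×3 matrix has rank 3, and its Smith normal form has invariant factors (1,1,1).

From H_k ≅ ker(∂_k) / im(∂_{k+1}) we obtain:

  H_0: rank C_0 − rank ∂_1 = 7 − 5 = 2, and the invariant factors of ∂_1 are all 1, so H_0 = Z^2.
  H_1: rank ker ∂_1 − rank ∂_2 = (9 − 5) − 3 = 1, and the invariant factors of ∂_2 are all 1, so H_1 = Z.
  H_2: rank ker ∂_2 − rank ∂_3 = (3 − 3) − 0 = 0, and there is no ∂_3, so H_2 = 0.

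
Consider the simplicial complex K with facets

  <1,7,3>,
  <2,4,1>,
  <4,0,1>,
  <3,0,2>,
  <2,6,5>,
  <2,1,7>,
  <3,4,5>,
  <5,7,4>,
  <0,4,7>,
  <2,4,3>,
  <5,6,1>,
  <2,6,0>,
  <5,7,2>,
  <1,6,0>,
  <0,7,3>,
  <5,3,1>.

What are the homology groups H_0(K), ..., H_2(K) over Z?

H_0 = Z,  H_1 = Z^2,  H_2 = Z.

Fix the vertex order 0 < 1 < 2 < 3 < 4 < 5 < 6 < 7 and write every simplex with vertices in increasing order. Then dim K = 2 and the simplices of K are:

  0-simplices (8): [0], [1], [2], [3], [4], [5], [6], [7]
  1-simplices (24): (24 of them)
  2-simplices (16): [0,1,4], [0,1,6], [0,2,3], [0,2,6], [0,3,7], [0,4,7], [1,2,4], [1,2,7], [1,3,5], [1,3,7], [1,5,6], [2,3,4], [2,5,6], [2,5,7], [3,4,5], [4,5,7]

Hence C_0 ≅ Z^8, C_1 ≅ Z^24, C_2 ≅ Z^16.

Boundary ∂_1: C_1 → C_0 is given by ∂[p,q] = [q] − [p].
This gives a 8×24 integer matrix of rank 7; reducing to Smith normal form yields diagonal entries (1,1,1,1,1,1,1).

The boundary map ∂_2: C_2 → C_1 acts by ∂[p,q,r] = [q,r] − [p,r] + [p,q]. For instance
  ∂[0,1,6] = [1,6] − [0,6] + [0,1],
  ∂[3,4,5] = [4,5] − [3,5] + [3,4].
The 24×16 boundary matrix has rank 15 and Smith normal form diag(1,1,1,1,1,1,1,1,1,1,1,1,1,1,1).

Computing H_k = (kernel of ∂_k) / (image of ∂_{k+1}):

  H_0: rank C_0 − rank ∂_1 = 8 − 7 = 1, and the invariant factors of ∂_1 are all 1, so H_0 ≅ Z.
  H_1: rank ker ∂_1 − rank ∂_2 = (24 − 7) − 15 = 2, and the invariant factors of ∂_2 are all 1, so H_1 ≅ Z^2.
  H_2: rank ker ∂_2 − rank ∂_3 = (16 − 15) − 0 = 1, and there is no ∂_3, so H_2 ≅ Z.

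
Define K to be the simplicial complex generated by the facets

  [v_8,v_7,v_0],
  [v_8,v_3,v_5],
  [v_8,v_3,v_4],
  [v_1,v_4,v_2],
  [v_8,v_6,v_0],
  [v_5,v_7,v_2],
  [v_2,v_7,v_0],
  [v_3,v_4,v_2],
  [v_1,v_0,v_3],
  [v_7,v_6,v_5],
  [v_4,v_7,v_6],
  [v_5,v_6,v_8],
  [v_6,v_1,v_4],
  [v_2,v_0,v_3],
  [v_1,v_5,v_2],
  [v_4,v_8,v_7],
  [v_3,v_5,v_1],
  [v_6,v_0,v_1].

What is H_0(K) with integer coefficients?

H_0 = Z.

Take the total order v_0 < v_1 < v_2 < v_3 < v_4 < v_5 < v_6 < v_7 < v_8 on the vertex set. Then K (dimension 2) consists of the simplices:

  0-simplices (9): [v_0], [v_1], [v_2], [v_3], [v_4], [v_5], [v_6], [v_7], [v_8]
  1-simplices (27): (27 of them)
  2-simplices (18): (18 of them)

Hence C_0 ≅ Z^9, C_1 ≅ Z^27, C_2 ≅ Z^18.

The boundary map ∂_1: C_1 → C_0 is given by ∂[p,q] = [q] − [p]. For instance
  ∂[v_2,v_3] = [v_3] − [v_2].
The resulting 9×27 matrix has rank 8, and its Smith normal form has invariant factors (1,1,1,1,1,1,1,1).

The boundary map ∂_2: C_2 → C_1 maps a triangle to the signed sum of its edges. For instance
  ∂[v_5,v_6,v_7] = [v_6,v_7] − [v_5,v_7] + [v_5,v_6],
  ∂[v_1,v_2,v_4] = [v_2,v_4] − [v_1,v_4] + [v_1,v_2].
The 27×18 boundary matrix has rank 18 and Smith normal form diag(1,1,1,1,1,1,1,1,1,1,1,1,1,1,1,1,1,2).

Now H_k = ker ∂_k / im ∂_{k+1}, so:

  H_0: rank C_0 − rank ∂_1 = 9 − 8 = 1, and the invariant factors of ∂_1 are all 1, so H_0 ≅ Z.

(K is a triangulation of the Klein bottle.)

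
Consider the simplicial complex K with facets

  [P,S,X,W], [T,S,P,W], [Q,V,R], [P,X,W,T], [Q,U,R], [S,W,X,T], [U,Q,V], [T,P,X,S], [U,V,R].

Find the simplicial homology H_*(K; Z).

We work with the vertex ordering P < Q < R < S < T < U < V < W < X. The simplices of K, each written with vertices in increasing order, are:

  0-simplices (9): P, Q, R, S, T, U, V, W, X
  1-simplices (16): PS, PT, PW, PX, QR, QU, QV, RU, RV, ST, SW, SX, TW, TX, UV, WX
  2-simplices (14): PST, PSW, PSX, PTW, PTX, PWX, QRU, QRV, QUV, RUV, STW, STX, SWX, TWX
  3-simplices (5): PSTW, PSTX, PSWX, PTWX, STWX

so the chain groups are C_0 ≅ Z^9, C_1 ≅ Z^16, C_2 ≅ Z^14, C_3 ≅ Z^5.

The boundary map ∂_1: C_1 → C_0 is given by ∂[p,q] = [q] − [p]. For instance
  ∂TX = X − T.
The 9×16 boundary matrix has rank 7 and Smith normal form diag(1,1,1,1,1,1,1).

Boundary ∂_2: C_2 → C_1 sends each 2-simplex [p,q,r] to [q,r] − [p,r] + [p,q]. For instance
  ∂PWX = WX − PX + PW,
  ∂QUV = UV − QV + QU.
As a 16×14 matrix over Z this has rank 9, with invariant factors (1,1,1,1,1,1,1,1,1).

∂_3: C_3 → C_2 sends each 3-simplex σ to the alternating sum Σ_i (−1)^i (σ with its i-th vertex removed). For instance
  ∂PSTW = STW − PTW + PSW − PST,
  ∂PSTX = STX − PTX + PSX − PST.
As a 14×5 matrix over Z this has rank 4, with invariant factors (1,1,1,1).

Computing H_k = (kernel of ∂_k) / (image of ∂_{k+1}):

  H_0: rank C_0 − rank ∂_1 = 9 − 7 = 2, and the invariant factors of ∂_1 are all 1, so H_0 ≅ Z^2.
  H_1: rank ker ∂_1 − rank ∂_2 = (16 − 7) − 9 = 0, and the invariant factors of ∂_2 are all 1, so H_1 ≅ 0.
  H_2: rank ker ∂_2 − rank ∂_3 = (14 − 9) − 4 = 1, and the invariant factors of ∂_3 are all 1, so H_2 ≅ Z.
  H_3: rank ker ∂_3 − rank ∂_4 = (5 − 4) − 0 = 1, and there is no ∂_4, so H_3 ≅ Z.

H_0 = Z^2,  H_1 = 0,  H_2 = Z,  H_3 = Z.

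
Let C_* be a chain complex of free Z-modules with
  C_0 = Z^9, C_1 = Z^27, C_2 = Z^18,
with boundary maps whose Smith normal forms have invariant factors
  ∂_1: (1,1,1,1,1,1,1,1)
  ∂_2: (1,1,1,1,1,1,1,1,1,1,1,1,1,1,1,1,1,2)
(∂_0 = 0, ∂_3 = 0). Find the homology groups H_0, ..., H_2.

H_0 ≅ Z,  H_1 ≅ Z ⊕ Z_2,  H_2 = 0.

H_0: b_0 = 9 − 0 − 8 = 1; torsion from ∂_1 factors > 1: none. So H_0 ≅ Z.
H_1: b_1 = 27 − 8 − 18 = 1; torsion from ∂_2 factors > 1: [2]. So H_1 ≅ Z ⊕ Z_2.
H_2: b_2 = 18 − 18 − 0 = 0; torsion from ∂_3 factors > 1: none. So H_2 ≅ 0.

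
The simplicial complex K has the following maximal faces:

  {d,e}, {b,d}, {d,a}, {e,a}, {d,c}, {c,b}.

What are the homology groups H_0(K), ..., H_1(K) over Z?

H_0 ≅ Z,  H_1 ≅ Z^2.

Order the vertices as a < b < c < d < e. Listing each simplex with vertices in this order, K has dimension 1 with simplices:

  0-simplices (5): a, b, c, d, e
  1-simplices (6): ad, ae, bc, bd, cd, de

so the chain groups are C_0 ≅ Z^5, C_1 ≅ Z^6.

∂_1: C_1 → C_0 is given by ∂[p,q] = [q] − [p]. For instance
  ∂bc = c − b.
As a 5×6 matrix over Z this has rank 4, with invariant factors (1,1,1,1).

From H_k ≅ ker(∂_k) / im(∂_{k+1}) we obtain:

  H_0: rank C_0 − rank ∂_1 = 5 − 4 = 1, and the invariant factors of ∂_1 are all 1, so H_0 = Z.
  H_1: rank ker ∂_1 − rank ∂_2 = (6 − 4) − 0 = 2, and there is no ∂_2, so H_1 = Z^2.

As a check, the Euler characteristic is 5 − 6 = -1, which agrees with 1 − 2 = -1.
(K is a triangulation of a wedge of 2 circles.)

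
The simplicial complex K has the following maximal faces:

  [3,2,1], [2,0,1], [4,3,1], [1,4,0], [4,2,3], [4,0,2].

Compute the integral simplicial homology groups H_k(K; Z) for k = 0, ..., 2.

Take the total order 0 < 1 < 2 < 3 < 4 on the vertex set. Then K (dimension 2) consists of the simplices:

  0-simplices (5): [0], [1], [2], [3], [4]
  1-simplices (9): [0,1], [0,2], [0,4], [1,2], [1,3], [1,4], [2,3], [2,4], [3,4]
  2-simplices (6): [0,1,2], [0,1,4], [0,2,4], [1,2,3], [1,3,4], [2,3,4]

so the chain groups are C_0 ≅ Z^5, C_1 ≅ Z^9, C_2 ≅ Z^6.

∂_1: C_1 → C_0 sends each edge [p,q] (with p < q) to q − p. For instance
  ∂[2,4] = [4] − [2].
The resulting 5×9 matrix has rank 4, and its Smith normal form has invariant factors (1,1,1,1).

Boundary ∂_2: C_2 → C_1 acts by ∂[p,q,r] = [q,r] − [p,r] + [p,q]. For instance
  ∂[0,1,2] = [1,2] − [0,2] + [0,1],
  ∂[0,2,4] = [2,4] − [0,4] + [0,2].
This gives a 9×6 integer matrix of rank 5; reducing to Smith normal form yields diagonal entries (1,1,1,1,1).

Now H_k = ker ∂_k / im ∂_{k+1}, so:

  H_0: rank C_0 − rank ∂_1 = 5 − 4 = 1, and the invariant factors of ∂_1 are all 1, so H_0 ≅ Z.
  H_1: rank ker ∂_1 − rank ∂_2 = (9 − 4) − 5 = 0, and the invariant factors of ∂_2 are all 1, so H_1 ≅ 0.
  H_2: rank ker ∂_2 − rank ∂_3 = (6 − 5) − 0 = 1, and there is no ∂_3, so H_2 ≅ Z.

H_0 = Z,  H_1 = 0,  H_2 = Z.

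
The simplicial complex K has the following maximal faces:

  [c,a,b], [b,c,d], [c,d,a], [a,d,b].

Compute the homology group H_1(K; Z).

H_1 ≅ 0.

Fix the vertex order a < b < c < d and write every simplex with vertices in increasing order. Then dim K = 2 and the simplices of K are:

  0-simplices (4): a, b, c, d
  1-simplices (6): ab, ac, ad, bc, bd, cd
  2-simplices (4): abc, abd, acd, bcd

giving chain groups C_0 ≅ Z^4, C_1 ≅ Z^6, C_2 ≅ Z^4.

The boundary map ∂_1: C_1 → C_0 sends each edge [p,q] (with p < q) to q − p. For instance
  ∂ac = c − a.
The resulting 4×6 matrix has rank 3, and its Smith normal form has invariant factors (1,1,1).

∂_2: C_2 → C_1 acts by ∂[p,q,r] = [q,r] − [p,r] + [p,q]. For instance
  ∂bcd = cd − bd + bc,
  ∂acd = cd − ad + ac.
The 6×4 boundary matrix has rank 3 and Smith normal form diag(1,1,1).

From H_k ≅ ker(∂_k) / im(∂_{k+1}) we obtain:

  H_1: rank ker ∂_1 − rank ∂_2 = (6 − 3) − 3 = 0, and the invariant factors of ∂_2 are all 1, so H_1 = 0.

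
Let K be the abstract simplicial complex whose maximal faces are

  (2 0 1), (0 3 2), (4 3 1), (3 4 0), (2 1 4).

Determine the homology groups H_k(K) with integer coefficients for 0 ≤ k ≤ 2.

Take the total order 0 < 1 < 2 < 3 < 4 on the vertex set. Then K (dimension 2) consists of the simplices:

  0-simplices (5): [0], [1], [2], [3], [4]
  1-simplices (10): [0,1], [0,2], [0,3], [0,4], [1,2], [1,3], [1,4], [2,3], [2,4], [3,4]
  2-simplices (5): [0,1,2], [0,2,3], [0,3,4], [1,2,4], [1,3,4]

Hence C_0 ≅ Z^5, C_1 ≅ Z^10, C_2 ≅ Z^5.

∂_1: C_1 → C_0 maps an edge to its endpoints' difference, ∂[p,q] = q − p. For instance
  ∂[2,3] = [3] − [2].
This gives a 5×10 integer matrix of rank 4; reducing to Smith normal form yields diagonal entries (1,1,1,1).

Boundary ∂_2: C_2 → C_1 sends each 2-simplex [p,q,r] to [q,r] − [p,r] + [p,q]. For instance
  ∂[0,3,4] = [3,4] − [0,4] + [0,3],
  ∂[1,3,4] = [3,4] − [1,4] + [1,3].
As a 10×5 matrix over Z this has rank 5, with invariant factors (1,1,1,1,1).

From H_k ≅ ker(∂_k) / im(∂_{k+1}) we obtain:

  H_0: rank C_0 − rank ∂_1 = 5 − 4 = 1, and the invariant factors of ∂_1 are all 1, so H_0 = Z.
  H_1: rank ker ∂_1 − rank ∂_2 = (10 − 4) − 5 = 1, and the invariant factors of ∂_2 are all 1, so H_1 = Z.
  H_2: rank ker ∂_2 − rank ∂_3 = (5 − 5) − 0 = 0, and there is no ∂_3, so H_2 = 0.

H_0 ≅ Z,  H_1 ≅ Z,  H_2 = 0.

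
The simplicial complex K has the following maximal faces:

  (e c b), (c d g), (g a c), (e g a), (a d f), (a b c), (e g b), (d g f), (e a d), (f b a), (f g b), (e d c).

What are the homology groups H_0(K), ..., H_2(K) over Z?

H_0 ≅ Z,  H_1 ≅ Z_2,  H_2 = 0.

Order the vertices as a < b < c < d < e < f < g. Listing each simplex with vertices in this order, K has dimension 2 with simplices:

  0-simplices (7): a, b, c, d, e, f, g
  1-simplices (18): ab, ac, ad, ae, af, ag, bc, be, bf, bg, cd, ce, cg, de, df, dg, eg, fg
  2-simplices (12): abc, abf, acg, ade, adf, aeg, bce, beg, bfg, cde, cdg, dfg

giving chain groups C_0 ≅ Z^7, C_1 ≅ Z^18, C_2 ≅ Z^12.

∂_1: C_1 → C_0 is given by ∂[p,q] = [q] − [p].
The resulting 7×18 matrix has rank 6, and its Smith normal form has invariant factors (1,1,1,1,1,1).

∂_2: C_2 → C_1 maps a triangle to the signed sum of its edges. For instance
  ∂dfg = fg − dg + df,
  ∂abc = bc − ac + ab.
The resulting 18×12 matrix has rank 12, and its Smith normal form has invariant factors (1,1,1,1,1,1,1,1,1,1,1,2).

From H_k ≅ ker(∂_k) / im(∂_{k+1}) we obtain:

  H_0: rank C_0 − rank ∂_1 = 7 − 6 = 1, and the invariant factors of ∂_1 are all 1, so H_0 ≅ Z.
  H_1: rank ker ∂_1 − rank ∂_2 = (18 − 6) − 12 = 0, and ∂_2 has invariant factor 2 > 1, so H_1 ≅ Z_2.
  H_2: rank ker ∂_2 − rank ∂_3 = (12 − 12) − 0 = 0, and there is no ∂_3, so H_2 ≅ 0.

As a check, the Euler characteristic is 7 − 18 + 12 = 1, which agrees with 1 − 0 + 0 = 1.
(K is a triangulation of the real projective plane RP^2.)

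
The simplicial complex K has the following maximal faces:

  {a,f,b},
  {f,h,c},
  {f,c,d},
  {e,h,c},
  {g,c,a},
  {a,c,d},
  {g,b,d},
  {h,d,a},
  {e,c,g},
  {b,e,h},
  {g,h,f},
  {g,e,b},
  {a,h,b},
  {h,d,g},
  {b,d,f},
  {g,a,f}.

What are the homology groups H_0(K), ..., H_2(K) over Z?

H_0 = Z,  H_1 = Z^2,  H_2 = Z.

K has 8 vertices, 24 edges, 16 triangles.
rank ∂_0 = 0, rank ∂_1 = 7 ⇒ b_0 = 8 − 0 − 7 = 1; all invariant factors of ∂_1 are 1 so no torsion. So H_0 = Z.
rank ∂_1 = 7, rank ∂_2 = 15 ⇒ b_1 = 24 − 7 − 15 = 2; all invariant factors of ∂_2 are 1 so no torsion. So H_1 = Z^2.
rank ∂_2 = 15, rank ∂_3 = 0 ⇒ b_2 = 16 − 15 − 0 = 1. So H_2 = Z.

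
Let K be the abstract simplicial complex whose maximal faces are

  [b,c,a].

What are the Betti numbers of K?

b_0 = 1, b_1 = 0, b_2 = 0.

We work with the vertex ordering a < b < c. The simplices of K, each written with vertices in increasing order, are:

  0-simplices (3): a, b, c
  1-simplices (3): ab, ac, bc
  2-simplices (1): abc

Hence C_0 ≅ Z^3, C_1 ≅ Z^3, C_2 ≅ Z^1.

∂_1: C_1 → C_0 sends each edge [p,q] (with p < q) to q − p.
As a 3×3 matrix over Z this has rank 2, with invariant factors (1,1).

∂_2: C_2 → C_1 sends each 2-simplex [p,q,r] to [q,r] − [p,r] + [p,q]. For instance
  ∂abc = bc − ac + ab.
The resulting 3×1 matrix has rank 1, and its Smith normal form has invariant factors (1).

Now H_k = ker ∂_k / im ∂_{k+1}, so:

  H_0: rank C_0 − rank ∂_1 = 3 − 2 = 1, and the invariant factors of ∂_1 are all 1, so H_0 ≅ Z.
  H_1: rank ker ∂_1 − rank ∂_2 = (3 − 2) − 1 = 0, and the invariant factors of ∂_2 are all 1, so H_1 ≅ 0.
  H_2: rank ker ∂_2 − rank ∂_3 = (1 − 1) − 0 = 0, and there is no ∂_3, so H_2 ≅ 0.

Hence the Betti numbers are b_0 = 1, b_1 = 0, b_2 = 0.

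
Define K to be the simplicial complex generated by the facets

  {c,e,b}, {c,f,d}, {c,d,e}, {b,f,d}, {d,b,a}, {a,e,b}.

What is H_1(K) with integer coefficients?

H_1 = Z.

Order the vertices as a < b < c < d < e < f. Listing each simplex with vertices in this order, K has dimension 2 with simplices:

  0-simplices (6): a, b, c, d, e, f
  1-simplices (12): ab, ad, ae, bc, bd, be, bf, cd, ce, cf, de, df
  2-simplices (6): abd, abe, bce, bdf, cde, cdf

so the chain groups are C_0 ≅ Z^6, C_1 ≅ Z^12, C_2 ≅ Z^6.

∂_1: C_1 → C_0 is given by ∂[p,q] = [q] − [p]. For instance
  ∂de = e − d.
As a 6×12 matrix over Z this has rank 5, with invariant factors (1,1,1,1,1).

Boundary ∂_2: C_2 → C_1 sends each 2-simplex [p,q,r] to [q,r] − [p,r] + [p,q]. For instance
  ∂bdf = df − bf + bd,
  ∂cde = de − ce + cd.
The 12×6 boundary matrix has rank 6 and Smith normal form diag(1,1,1,1,1,1).

Now H_k = ker ∂_k / im ∂_{k+1}, so:

  H_1: rank ker ∂_1 − rank ∂_2 = (12 − 5) − 6 = 1, and the invariant factors of ∂_2 are all 1, so H_1 ≅ Z.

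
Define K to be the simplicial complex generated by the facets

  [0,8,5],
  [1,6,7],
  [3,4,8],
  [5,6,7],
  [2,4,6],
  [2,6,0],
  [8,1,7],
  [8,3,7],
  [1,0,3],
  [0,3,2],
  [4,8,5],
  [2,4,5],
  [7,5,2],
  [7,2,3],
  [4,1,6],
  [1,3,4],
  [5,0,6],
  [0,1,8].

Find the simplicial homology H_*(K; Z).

We work with the vertex ordering 0 < 1 < 2 < 3 < 4 < 5 < 6 < 7 < 8. The simplices of K, each written with vertices in increasing order, are:

  0-simplices (9): [0], [1], [2], [3], [4], [5], [6], [7], [8]
  1-simplices (27): (27 of them)
  2-simplices (18): [0,1,3], [0,1,8], [0,2,3], [0,2,6], [0,5,6], [0,5,8], [1,3,4], [1,4,6], [1,6,7], [1,7,8], [2,3,7], [2,4,5], [2,4,6], [2,5,7], [3,4,8], [3,7,8], [4,5,8], [5,6,7]

so the chain groups are C_0 ≅ Z^9, C_1 ≅ Z^27, C_2 ≅ Z^18.

The boundary map ∂_1: C_1 → C_0 is given by ∂[p,q] = [q] − [p].
The resulting 9×27 matrix has rank 8, and its Smith normal form has invariant factors (1,1,1,1,1,1,1,1).

Boundary ∂_2: C_2 → C_1 maps a triangle to the signed sum of its edges. For instance
  ∂[2,5,7] = [5,7] − [2,7] + [2,5],
  ∂[1,3,4] = [3,4] − [1,4] + [1,3].
The 27×18 boundary matrix has rank 18 and Smith normal form diag(1,1,1,1,1,1,1,1,1,1,1,1,1,1,1,1,1,2).

From H_k ≅ ker(∂_k) / im(∂_{k+1}) we obtain:

  H_0: rank C_0 − rank ∂_1 = 9 − 8 = 1, and the invariant factors of ∂_1 are all 1, so H_0 = Z.
  H_1: rank ker ∂_1 − rank ∂_2 = (27 − 8) − 18 = 1, and ∂_2 has invariant factor 2 > 1, so H_1 = Z ⊕ Z/2Z.
  H_2: rank ker ∂_2 − rank ∂_3 = (18 − 18) − 0 = 0, and there is no ∂_3, so H_2 = 0.

(K is a triangulation of the Klein bottle.)

H_0 ≅ Z,  H_1 ≅ Z ⊕ Z/2Z,  H_2 = 0.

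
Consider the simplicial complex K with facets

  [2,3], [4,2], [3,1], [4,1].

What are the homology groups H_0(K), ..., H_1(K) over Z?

Order the vertices as 1 < 2 < 3 < 4. Listing each simplex with vertices in this order, K has dimension 1 with simplices:

  0-simplices (4): [1], [2], [3], [4]
  1-simplices (4): [1,3], [1,4], [2,3], [2,4]

Hence C_0 ≅ Z^4, C_1 ≅ Z^4.

∂_1: C_1 → C_0 sends each edge [p,q] (with p < q) to q − p.
This gives a 4×4 integer matrix of rank 3; reducing to Smith normal form yields diagonal entries (1,1,1).

Computing H_k = (kernel of ∂_k) / (image of ∂_{k+1}):

  H_0: rank C_0 − rank ∂_1 = 4 − 3 = 1, and the invariant factors of ∂_1 are all 1, so H_0 = Z.
  H_1: rank ker ∂_1 − rank ∂_2 = (4 − 3) − 0 = 1, and there is no ∂_2, so H_1 = Z.

(K is a triangulation of the circle S^1.)

H_0 = Z,  H_1 = Z.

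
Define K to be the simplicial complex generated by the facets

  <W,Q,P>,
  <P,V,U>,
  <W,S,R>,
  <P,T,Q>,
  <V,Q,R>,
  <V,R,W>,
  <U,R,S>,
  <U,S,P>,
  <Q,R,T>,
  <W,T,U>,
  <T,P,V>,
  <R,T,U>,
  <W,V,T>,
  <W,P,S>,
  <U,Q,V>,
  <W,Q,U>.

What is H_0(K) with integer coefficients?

Order the vertices as P < Q < R < S < T < U < V < W. Listing each simplex with vertices in this order, K has dimension 2 with simplices:

  0-simplices (8): P, Q, R, S, T, U, V, W
  1-simplices (24): PQ, PS, PT, PU, PV, PW, QR, QT, QU, QV, QW, RS, RT, RU, RV, RW, SU, SW, TU, TV, TW, UV, UW, VW
  2-simplices (16): PQT, PQW, PSU, PSW, PTV, PUV, QRT, QRV, QUV, QUW, RSU, RSW, RTU, RVW, TUW, TVW

so the chain groups are C_0 ≅ Z^8, C_1 ≅ Z^24, C_2 ≅ Z^16.

∂_1: C_1 → C_0 is given by ∂[p,q] = [q] − [p].
As a 8×24 matrix over Z this has rank 7, with invariant factors (1,1,1,1,1,1,1).

∂_2: C_2 → C_1 acts by ∂[p,q,r] = [q,r] − [p,r] + [p,q]. For instance
  ∂TUW = UW − TW + TU,
  ∂PSW = SW − PW + PS.
This gives a 24×16 integer matrix of rank 15; reducing to Smith normal form yields diagonal entries (1,1,1,1,1,1,1,1,1,1,1,1,1,1,1).

Computing H_k = (kernel of ∂_k) / (image of ∂_{k+1}):

  H_0: rank C_0 − rank ∂_1 = 8 − 7 = 1, and the invariant factors of ∂_1 are all 1, so H_0 ≅ Z.

(K is a triangulation of the torus T^2.)

H_0 ≅ Z.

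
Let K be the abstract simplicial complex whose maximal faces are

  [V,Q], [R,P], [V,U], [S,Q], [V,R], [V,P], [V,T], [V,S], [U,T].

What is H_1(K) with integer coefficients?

H_1 = Z^3.

K has 7 vertices, 9 edges.
rank ∂_1 = 6, rank ∂_2 = 0 ⇒ b_1 = 9 − 6 − 0 = 3. So H_1 = Z^3.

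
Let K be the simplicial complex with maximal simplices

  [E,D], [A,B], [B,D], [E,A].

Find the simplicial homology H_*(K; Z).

Order the vertices as A < B < D < E. Listing each simplex with vertices in this order, K has dimension 1 with simplices:

  0-simplices (4): A, B, D, E
  1-simplices (4): AB, AE, BD, DE

so the chain groups are C_0 ≅ Z^4, C_1 ≅ Z^4.

∂_1: C_1 → C_0 maps an edge to its endpoints' difference, ∂[p,q] = q − p. For instance
  ∂AE = E − A.
This gives a 4×4 integer matrix of rank 3; reducing to Smith normal form yields diagonal entries (1,1,1).

From H_k ≅ ker(∂_k) / im(∂_{k+1}) we obtain:

  H_0: rank C_0 − rank ∂_1 = 4 − 3 = 1, and the invariant factors of ∂_1 are all 1, so H_0 = Z.
  H_1: rank ker ∂_1 − rank ∂_2 = (4 − 3) − 0 = 1, and there is no ∂_2, so H_1 = Z.

H_0 = Z,  H_1 = Z.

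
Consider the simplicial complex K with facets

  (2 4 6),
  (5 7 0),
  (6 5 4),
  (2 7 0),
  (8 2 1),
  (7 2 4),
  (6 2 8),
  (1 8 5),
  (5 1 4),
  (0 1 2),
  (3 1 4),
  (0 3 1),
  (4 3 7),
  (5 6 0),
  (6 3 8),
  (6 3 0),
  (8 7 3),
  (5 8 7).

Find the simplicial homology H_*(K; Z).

H_0 ≅ Z,  H_1 ≅ Z^2,  H_2 ≅ Z.

We work with the vertex ordering 0 < 1 < 2 < 3 < 4 < 5 < 6 < 7 < 8. The simplices of K, each written with vertices in increasing order, are:

  0-simplices (9): [0], [1], [2], [3], [4], [5], [6], [7], [8]
  1-simplices (27): (27 of them)
  2-simplices (18): [0,1,2], [0,1,3], [0,2,7], [0,3,6], [0,5,6], [0,5,7], [1,2,8], [1,3,4], [1,4,5], [1,5,8], [2,4,6], [2,4,7], [2,6,8], [3,4,7], [3,6,8], [3,7,8], [4,5,6], [5,7,8]

giving chain groups C_0 ≅ Z^9, C_1 ≅ Z^27, C_2 ≅ Z^18.

∂_1: C_1 → C_0 maps an edge to its endpoints' difference, ∂[p,q] = q − p.
The 9×27 boundary matrix has rank 8 and Smith normal form diag(1,1,1,1,1,1,1,1).

The boundary map ∂_2: C_2 → C_1 maps a triangle to the signed sum of its edges. For instance
  ∂[0,2,7] = [2,7] − [0,7] + [0,2],
  ∂[0,3,6] = [3,6] − [0,6] + [0,3].
The 27×18 boundary matrix has rank 17 and Smith normal form diag(1,1,1,1,1,1,1,1,1,1,1,1,1,1,1,1,1).

Reading off H_k = ker ∂_k / im ∂_{k+1}:

  H_0: rank C_0 − rank ∂_1 = 9 − 8 = 1, and the invariant factors of ∂_1 are all 1, so H_0 = Z.
  H_1: rank ker ∂_1 − rank ∂_2 = (27 − 8) − 17 = 2, and the invariant factors of ∂_2 are all 1, so H_1 = Z^2.
  H_2: rank ker ∂_2 − rank ∂_3 = (18 − 17) − 0 = 1, and there is no ∂_3, so H_2 = Z.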